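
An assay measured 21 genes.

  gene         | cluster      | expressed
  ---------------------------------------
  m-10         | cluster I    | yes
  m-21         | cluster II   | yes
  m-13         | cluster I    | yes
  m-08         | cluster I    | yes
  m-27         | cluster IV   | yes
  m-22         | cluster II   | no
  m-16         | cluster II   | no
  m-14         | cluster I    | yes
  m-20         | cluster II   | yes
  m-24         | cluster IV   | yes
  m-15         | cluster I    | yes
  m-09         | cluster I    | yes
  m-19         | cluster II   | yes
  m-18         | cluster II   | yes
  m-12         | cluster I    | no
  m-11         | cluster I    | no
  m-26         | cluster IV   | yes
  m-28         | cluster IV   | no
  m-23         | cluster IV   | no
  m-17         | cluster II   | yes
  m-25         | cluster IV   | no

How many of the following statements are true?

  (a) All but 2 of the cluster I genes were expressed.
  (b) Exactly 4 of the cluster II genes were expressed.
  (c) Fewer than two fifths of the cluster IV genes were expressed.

(a) cluster I: |A| = 8, |A ∩ B| = 6; needs |A ∖ B| = 2 — true.
(b) cluster II: |A| = 7, |A ∩ B| = 5; needs |A ∩ B| = 4 — false.
(c) cluster IV: |A| = 6, |A ∩ B| = 3; needs |A ∩ B| / |A| < 2/5 — false.

1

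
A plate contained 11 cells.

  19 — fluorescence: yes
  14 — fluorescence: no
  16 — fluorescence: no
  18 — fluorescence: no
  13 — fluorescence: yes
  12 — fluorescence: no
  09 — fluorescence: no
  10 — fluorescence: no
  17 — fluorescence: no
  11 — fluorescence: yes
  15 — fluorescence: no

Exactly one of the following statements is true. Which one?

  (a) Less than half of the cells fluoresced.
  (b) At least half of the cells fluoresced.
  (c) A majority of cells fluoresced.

(a)

|A| = 11, |A ∩ B| = 3, |A ∖ B| = 8.
(a) requires |A ∩ B| < |A ∖ B|: true.
(b) requires |A ∩ B| ≥ |A ∖ B|: false.
(c) requires |A ∩ B| > |A ∖ B|: false.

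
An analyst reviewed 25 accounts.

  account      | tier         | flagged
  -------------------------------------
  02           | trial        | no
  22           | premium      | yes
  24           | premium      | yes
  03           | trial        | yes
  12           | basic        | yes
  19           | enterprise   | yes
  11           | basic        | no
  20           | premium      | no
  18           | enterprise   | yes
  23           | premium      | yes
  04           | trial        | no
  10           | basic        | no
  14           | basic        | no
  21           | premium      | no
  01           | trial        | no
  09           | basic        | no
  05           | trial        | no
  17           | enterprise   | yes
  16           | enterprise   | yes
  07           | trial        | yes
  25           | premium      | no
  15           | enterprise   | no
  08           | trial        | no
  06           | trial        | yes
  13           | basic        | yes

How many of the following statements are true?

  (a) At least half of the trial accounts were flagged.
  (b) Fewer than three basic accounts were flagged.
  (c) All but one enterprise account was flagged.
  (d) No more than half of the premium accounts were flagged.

3

(a) trial: |A| = 8, |A ∩ B| = 3; needs |A ∩ B| ≥ |A ∖ B| — false.
(b) basic: |A| = 6, |A ∩ B| = 2; needs |A ∩ B| < 3 — true.
(c) enterprise: |A| = 5, |A ∩ B| = 4; needs |A ∖ B| = 1 — true.
(d) premium: |A| = 6, |A ∩ B| = 3; needs |A ∩ B| ≤ |A ∖ B| — true.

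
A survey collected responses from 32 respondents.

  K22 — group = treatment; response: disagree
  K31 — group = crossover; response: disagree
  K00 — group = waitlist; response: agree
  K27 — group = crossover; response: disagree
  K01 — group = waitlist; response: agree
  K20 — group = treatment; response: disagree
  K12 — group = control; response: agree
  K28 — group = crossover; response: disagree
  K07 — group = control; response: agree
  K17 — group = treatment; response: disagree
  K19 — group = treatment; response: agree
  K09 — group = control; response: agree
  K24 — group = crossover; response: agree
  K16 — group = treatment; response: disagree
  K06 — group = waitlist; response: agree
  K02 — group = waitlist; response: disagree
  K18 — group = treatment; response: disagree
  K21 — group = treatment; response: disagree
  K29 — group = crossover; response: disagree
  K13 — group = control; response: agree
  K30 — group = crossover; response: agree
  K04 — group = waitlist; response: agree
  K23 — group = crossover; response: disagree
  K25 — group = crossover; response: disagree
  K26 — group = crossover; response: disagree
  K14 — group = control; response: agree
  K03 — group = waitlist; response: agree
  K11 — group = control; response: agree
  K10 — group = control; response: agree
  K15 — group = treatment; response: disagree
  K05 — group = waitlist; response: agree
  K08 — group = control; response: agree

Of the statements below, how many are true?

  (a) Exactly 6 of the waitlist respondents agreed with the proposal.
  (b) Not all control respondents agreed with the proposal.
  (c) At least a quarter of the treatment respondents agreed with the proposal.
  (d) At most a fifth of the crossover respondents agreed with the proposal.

1

(a) waitlist: |A| = 7, |A ∩ B| = 6; needs |A ∩ B| = 6 — true.
(b) control: |A| = 8, |A ∩ B| = 8; needs A ⊄ B (|A ∖ B| ≥ 1) — false.
(c) treatment: |A| = 8, |A ∩ B| = 1; needs |A ∩ B| / |A| ≥ 1/4 — false.
(d) crossover: |A| = 9, |A ∩ B| = 2; needs |A ∩ B| / |A| ≤ 1/5 — false.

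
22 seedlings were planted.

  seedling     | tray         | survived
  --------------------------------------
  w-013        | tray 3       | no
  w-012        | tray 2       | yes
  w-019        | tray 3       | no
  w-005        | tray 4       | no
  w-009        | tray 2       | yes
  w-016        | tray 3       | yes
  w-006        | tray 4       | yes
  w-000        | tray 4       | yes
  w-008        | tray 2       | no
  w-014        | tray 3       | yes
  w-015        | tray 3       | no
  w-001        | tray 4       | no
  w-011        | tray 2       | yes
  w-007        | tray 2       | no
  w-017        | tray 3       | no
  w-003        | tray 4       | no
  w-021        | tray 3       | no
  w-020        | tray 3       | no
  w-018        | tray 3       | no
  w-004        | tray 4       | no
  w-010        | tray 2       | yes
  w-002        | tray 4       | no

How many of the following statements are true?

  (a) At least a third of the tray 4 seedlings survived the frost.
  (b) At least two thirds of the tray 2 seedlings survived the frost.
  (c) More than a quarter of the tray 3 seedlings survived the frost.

1

(a) tray 4: |A| = 7, |A ∩ B| = 2; needs |A ∩ B| / |A| ≥ 1/3 — false.
(b) tray 2: |A| = 6, |A ∩ B| = 4; needs |A ∩ B| / |A| ≥ 2/3 — true.
(c) tray 3: |A| = 9, |A ∩ B| = 2; needs |A ∩ B| / |A| > 1/4 — false.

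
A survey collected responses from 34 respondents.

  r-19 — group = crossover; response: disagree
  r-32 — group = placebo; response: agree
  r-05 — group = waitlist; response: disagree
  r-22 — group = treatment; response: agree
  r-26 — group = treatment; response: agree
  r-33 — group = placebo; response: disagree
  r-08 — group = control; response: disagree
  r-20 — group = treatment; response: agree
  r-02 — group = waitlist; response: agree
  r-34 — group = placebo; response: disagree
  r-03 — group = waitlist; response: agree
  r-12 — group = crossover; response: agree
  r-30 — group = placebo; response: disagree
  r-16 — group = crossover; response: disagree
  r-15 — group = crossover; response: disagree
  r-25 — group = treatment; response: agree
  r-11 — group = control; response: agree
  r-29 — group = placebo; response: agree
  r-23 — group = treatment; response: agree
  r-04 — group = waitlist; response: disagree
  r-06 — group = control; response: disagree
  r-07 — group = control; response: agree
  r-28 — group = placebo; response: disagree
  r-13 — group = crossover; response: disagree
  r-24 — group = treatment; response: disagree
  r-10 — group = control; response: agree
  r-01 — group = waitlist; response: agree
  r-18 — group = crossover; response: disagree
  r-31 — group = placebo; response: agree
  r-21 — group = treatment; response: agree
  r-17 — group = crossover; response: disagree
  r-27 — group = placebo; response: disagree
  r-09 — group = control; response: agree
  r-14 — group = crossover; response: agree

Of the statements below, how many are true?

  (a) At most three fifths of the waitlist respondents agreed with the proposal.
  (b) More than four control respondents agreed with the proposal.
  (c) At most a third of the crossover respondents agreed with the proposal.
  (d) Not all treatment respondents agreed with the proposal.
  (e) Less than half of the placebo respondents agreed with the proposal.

(a) waitlist: |A| = 5, |A ∩ B| = 3; needs |A ∩ B| / |A| ≤ 3/5 — true.
(b) control: |A| = 6, |A ∩ B| = 4; needs |A ∩ B| > 4 — false.
(c) crossover: |A| = 8, |A ∩ B| = 2; needs |A ∩ B| / |A| ≤ 1/3 — true.
(d) treatment: |A| = 7, |A ∩ B| = 6; needs A ⊄ B (|A ∖ B| ≥ 1) — true.
(e) placebo: |A| = 8, |A ∩ B| = 3; needs |A ∩ B| < |A ∖ B| — true.

4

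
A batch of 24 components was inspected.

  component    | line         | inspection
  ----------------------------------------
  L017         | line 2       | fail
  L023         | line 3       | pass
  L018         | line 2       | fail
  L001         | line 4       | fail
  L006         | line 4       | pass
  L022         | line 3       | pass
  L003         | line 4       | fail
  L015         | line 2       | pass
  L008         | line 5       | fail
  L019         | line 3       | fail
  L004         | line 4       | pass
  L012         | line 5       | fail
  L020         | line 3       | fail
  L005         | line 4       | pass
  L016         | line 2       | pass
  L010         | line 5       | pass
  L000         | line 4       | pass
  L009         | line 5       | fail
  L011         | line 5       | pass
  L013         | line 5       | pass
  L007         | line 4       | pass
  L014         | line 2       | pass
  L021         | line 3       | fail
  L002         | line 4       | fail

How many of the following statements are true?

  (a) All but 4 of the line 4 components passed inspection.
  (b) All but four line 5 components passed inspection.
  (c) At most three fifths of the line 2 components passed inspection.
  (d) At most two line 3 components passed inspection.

2

(a) line 4: |A| = 8, |A ∩ B| = 5; needs |A ∖ B| = 4 — false.
(b) line 5: |A| = 6, |A ∩ B| = 3; needs |A ∖ B| = 4 — false.
(c) line 2: |A| = 5, |A ∩ B| = 3; needs |A ∩ B| / |A| ≤ 3/5 — true.
(d) line 3: |A| = 5, |A ∩ B| = 2; needs |A ∩ B| ≤ 2 — true.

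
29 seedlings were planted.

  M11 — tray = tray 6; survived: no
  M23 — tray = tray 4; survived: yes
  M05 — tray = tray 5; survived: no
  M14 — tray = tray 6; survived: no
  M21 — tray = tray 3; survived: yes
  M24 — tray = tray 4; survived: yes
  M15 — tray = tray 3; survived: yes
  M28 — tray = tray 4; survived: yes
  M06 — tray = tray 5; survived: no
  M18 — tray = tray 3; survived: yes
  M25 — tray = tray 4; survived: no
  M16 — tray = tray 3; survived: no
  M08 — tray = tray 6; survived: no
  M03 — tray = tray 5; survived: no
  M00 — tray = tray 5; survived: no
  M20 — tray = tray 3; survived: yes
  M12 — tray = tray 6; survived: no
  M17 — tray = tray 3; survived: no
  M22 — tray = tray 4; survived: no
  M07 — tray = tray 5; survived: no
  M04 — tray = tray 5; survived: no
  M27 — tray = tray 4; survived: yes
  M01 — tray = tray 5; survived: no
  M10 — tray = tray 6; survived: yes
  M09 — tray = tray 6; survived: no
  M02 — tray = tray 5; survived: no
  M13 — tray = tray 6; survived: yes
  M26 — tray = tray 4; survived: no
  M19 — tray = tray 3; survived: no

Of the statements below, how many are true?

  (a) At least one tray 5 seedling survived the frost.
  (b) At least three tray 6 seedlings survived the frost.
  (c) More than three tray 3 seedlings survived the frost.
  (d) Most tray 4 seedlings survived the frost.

2

(a) tray 5: |A| = 8, |A ∩ B| = 0; needs A ∩ B ≠ ∅ (|A ∩ B| ≥ 1) — false.
(b) tray 6: |A| = 7, |A ∩ B| = 2; needs |A ∩ B| ≥ 3 — false.
(c) tray 3: |A| = 7, |A ∩ B| = 4; needs |A ∩ B| > 3 — true.
(d) tray 4: |A| = 7, |A ∩ B| = 4; needs |A ∩ B| > |A ∖ B| — true.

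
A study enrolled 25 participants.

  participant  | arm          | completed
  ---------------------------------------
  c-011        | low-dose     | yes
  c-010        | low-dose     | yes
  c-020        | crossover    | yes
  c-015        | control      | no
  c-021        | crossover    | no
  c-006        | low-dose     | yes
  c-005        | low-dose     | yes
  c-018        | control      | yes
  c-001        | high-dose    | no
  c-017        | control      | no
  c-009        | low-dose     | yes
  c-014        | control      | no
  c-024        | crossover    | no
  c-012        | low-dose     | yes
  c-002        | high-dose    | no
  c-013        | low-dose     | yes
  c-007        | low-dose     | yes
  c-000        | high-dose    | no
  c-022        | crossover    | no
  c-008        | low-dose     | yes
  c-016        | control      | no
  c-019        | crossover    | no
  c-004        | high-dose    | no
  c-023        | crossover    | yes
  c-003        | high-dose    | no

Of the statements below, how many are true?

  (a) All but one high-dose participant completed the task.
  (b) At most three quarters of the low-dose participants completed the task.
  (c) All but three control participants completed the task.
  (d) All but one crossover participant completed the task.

(a) high-dose: |A| = 5, |A ∩ B| = 0; needs |A ∖ B| = 1 — false.
(b) low-dose: |A| = 9, |A ∩ B| = 9; needs |A ∩ B| / |A| ≤ 3/4 — false.
(c) control: |A| = 5, |A ∩ B| = 1; needs |A ∖ B| = 3 — false.
(d) crossover: |A| = 6, |A ∩ B| = 2; needs |A ∖ B| = 1 — false.

0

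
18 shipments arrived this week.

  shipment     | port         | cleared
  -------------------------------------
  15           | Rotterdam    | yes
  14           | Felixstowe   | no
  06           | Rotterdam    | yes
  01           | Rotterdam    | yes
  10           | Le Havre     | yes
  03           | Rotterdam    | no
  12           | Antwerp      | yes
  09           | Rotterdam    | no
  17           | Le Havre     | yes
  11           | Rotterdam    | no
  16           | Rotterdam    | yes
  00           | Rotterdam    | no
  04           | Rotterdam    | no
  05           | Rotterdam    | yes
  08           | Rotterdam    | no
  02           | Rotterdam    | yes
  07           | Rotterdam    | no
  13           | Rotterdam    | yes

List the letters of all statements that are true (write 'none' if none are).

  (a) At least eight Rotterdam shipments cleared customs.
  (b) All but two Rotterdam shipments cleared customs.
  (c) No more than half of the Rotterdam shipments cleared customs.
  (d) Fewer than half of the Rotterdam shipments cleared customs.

(c)

|A| = 14, |A ∩ B| = 7, |A ∖ B| = 7.
(a) |A ∩ B| ≥ 8: fails.
(b) |A ∖ B| = 2: fails.
(c) |A ∩ B| ≤ |A ∖ B|: holds.
(d) |A ∩ B| < |A ∖ B|: fails.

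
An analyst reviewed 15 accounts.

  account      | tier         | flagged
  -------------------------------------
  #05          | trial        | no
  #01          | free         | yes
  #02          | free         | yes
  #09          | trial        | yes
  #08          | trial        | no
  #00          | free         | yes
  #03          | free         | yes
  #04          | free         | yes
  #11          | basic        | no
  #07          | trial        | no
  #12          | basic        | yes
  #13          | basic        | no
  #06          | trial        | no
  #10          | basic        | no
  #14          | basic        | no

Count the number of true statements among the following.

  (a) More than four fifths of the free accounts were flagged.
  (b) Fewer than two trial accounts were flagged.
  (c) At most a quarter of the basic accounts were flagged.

3

(a) free: |A| = 5, |A ∩ B| = 5; needs |A ∩ B| / |A| > 4/5 — true.
(b) trial: |A| = 5, |A ∩ B| = 1; needs |A ∩ B| < 2 — true.
(c) basic: |A| = 5, |A ∩ B| = 1; needs |A ∩ B| / |A| ≤ 1/4 — true.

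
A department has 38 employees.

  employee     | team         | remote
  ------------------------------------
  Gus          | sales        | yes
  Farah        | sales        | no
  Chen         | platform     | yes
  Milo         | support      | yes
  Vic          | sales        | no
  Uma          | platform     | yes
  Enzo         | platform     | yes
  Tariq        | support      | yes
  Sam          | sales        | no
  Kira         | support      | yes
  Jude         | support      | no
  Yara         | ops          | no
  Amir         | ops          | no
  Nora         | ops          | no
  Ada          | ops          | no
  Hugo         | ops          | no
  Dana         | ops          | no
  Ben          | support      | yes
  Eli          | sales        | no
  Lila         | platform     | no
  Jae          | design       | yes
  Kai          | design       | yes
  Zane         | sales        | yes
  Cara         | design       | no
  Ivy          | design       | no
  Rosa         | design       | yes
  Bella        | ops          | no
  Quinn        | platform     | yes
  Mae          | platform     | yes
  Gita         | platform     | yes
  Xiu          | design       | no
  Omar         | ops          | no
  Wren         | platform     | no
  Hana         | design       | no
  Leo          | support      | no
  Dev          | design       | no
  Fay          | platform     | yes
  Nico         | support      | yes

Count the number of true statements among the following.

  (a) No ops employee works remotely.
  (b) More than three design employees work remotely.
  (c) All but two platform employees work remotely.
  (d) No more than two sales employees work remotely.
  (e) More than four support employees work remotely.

4

(a) ops: |A| = 8, |A ∩ B| = 0; needs A ∩ B = ∅ (|A ∩ B| = 0) — true.
(b) design: |A| = 8, |A ∩ B| = 3; needs |A ∩ B| > 3 — false.
(c) platform: |A| = 9, |A ∩ B| = 7; needs |A ∖ B| = 2 — true.
(d) sales: |A| = 6, |A ∩ B| = 2; needs |A ∩ B| ≤ 2 — true.
(e) support: |A| = 7, |A ∩ B| = 5; needs |A ∩ B| > 4 — true.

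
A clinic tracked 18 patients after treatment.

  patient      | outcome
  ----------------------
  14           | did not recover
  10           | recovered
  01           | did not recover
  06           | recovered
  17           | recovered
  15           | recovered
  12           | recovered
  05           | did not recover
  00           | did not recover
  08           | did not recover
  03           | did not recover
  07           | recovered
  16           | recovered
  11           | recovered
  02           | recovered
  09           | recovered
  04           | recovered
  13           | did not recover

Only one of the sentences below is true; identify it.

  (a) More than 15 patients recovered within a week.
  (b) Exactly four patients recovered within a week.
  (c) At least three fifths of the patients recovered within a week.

|A| = 18, |A ∩ B| = 11, |A ∖ B| = 7.
(a) requires |A ∩ B| > 15: false.
(b) requires |A ∩ B| = 4: false.
(c) requires |A ∩ B| / |A| ≥ 3/5: true.

(c)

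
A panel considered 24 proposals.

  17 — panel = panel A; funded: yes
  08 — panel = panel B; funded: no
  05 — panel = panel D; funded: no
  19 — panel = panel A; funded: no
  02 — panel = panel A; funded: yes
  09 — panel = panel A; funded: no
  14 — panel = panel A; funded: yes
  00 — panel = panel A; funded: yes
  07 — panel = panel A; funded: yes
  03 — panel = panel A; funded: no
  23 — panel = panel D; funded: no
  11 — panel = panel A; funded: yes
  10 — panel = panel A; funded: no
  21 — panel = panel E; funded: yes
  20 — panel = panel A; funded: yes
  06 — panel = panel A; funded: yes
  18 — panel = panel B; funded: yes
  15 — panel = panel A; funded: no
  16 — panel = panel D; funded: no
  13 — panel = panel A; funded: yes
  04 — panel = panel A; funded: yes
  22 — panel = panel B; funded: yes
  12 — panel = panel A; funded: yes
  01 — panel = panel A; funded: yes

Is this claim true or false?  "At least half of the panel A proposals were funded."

Truth condition: |A ∩ B| ≥ |A ∖ B|.
|A| = 17, |A ∩ B| = 12, |A ∖ B| = 5.
12 > 5, so the statement is true.

True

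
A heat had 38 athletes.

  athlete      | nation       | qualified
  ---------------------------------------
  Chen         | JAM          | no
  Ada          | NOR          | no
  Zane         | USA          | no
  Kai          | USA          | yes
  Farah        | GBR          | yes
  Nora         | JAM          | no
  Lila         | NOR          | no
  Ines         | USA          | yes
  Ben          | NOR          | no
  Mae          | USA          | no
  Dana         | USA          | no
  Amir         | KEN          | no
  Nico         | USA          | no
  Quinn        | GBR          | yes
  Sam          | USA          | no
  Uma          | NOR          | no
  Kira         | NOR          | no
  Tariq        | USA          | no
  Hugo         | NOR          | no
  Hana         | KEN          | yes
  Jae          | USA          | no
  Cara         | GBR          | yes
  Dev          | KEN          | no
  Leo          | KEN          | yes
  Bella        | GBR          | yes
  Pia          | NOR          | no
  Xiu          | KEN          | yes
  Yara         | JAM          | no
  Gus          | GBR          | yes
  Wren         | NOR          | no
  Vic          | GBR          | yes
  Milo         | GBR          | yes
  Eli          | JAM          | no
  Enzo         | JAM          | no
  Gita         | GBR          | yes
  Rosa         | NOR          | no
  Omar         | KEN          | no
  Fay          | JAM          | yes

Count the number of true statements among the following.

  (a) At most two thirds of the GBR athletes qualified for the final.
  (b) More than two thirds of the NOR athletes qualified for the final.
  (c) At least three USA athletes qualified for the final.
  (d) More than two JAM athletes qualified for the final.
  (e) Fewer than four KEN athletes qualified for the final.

(a) GBR: |A| = 8, |A ∩ B| = 8; needs |A ∩ B| / |A| ≤ 2/3 — false.
(b) NOR: |A| = 9, |A ∩ B| = 0; needs |A ∩ B| / |A| > 2/3 — false.
(c) USA: |A| = 9, |A ∩ B| = 2; needs |A ∩ B| ≥ 3 — false.
(d) JAM: |A| = 6, |A ∩ B| = 1; needs |A ∩ B| > 2 — false.
(e) KEN: |A| = 6, |A ∩ B| = 3; needs |A ∩ B| < 4 — true.

1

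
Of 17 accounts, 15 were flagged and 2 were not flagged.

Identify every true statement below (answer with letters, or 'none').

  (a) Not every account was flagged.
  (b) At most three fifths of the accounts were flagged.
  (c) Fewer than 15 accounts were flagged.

|A| = 17, |A ∩ B| = 15, |A ∖ B| = 2.
(a) A ⊄ B (|A ∖ B| ≥ 1): holds.
(b) |A ∩ B| / |A| ≤ 3/5: fails.
(c) |A ∩ B| < 15: fails.

(a)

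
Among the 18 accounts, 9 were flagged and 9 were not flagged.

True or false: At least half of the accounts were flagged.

True

'At least half of the accounts were flagged' holds iff |A ∩ B| ≥ |A ∖ B|.
|A| = 18, |A ∩ B| = 9, |A ∖ B| = 9.
9 = 9, so the statement is true.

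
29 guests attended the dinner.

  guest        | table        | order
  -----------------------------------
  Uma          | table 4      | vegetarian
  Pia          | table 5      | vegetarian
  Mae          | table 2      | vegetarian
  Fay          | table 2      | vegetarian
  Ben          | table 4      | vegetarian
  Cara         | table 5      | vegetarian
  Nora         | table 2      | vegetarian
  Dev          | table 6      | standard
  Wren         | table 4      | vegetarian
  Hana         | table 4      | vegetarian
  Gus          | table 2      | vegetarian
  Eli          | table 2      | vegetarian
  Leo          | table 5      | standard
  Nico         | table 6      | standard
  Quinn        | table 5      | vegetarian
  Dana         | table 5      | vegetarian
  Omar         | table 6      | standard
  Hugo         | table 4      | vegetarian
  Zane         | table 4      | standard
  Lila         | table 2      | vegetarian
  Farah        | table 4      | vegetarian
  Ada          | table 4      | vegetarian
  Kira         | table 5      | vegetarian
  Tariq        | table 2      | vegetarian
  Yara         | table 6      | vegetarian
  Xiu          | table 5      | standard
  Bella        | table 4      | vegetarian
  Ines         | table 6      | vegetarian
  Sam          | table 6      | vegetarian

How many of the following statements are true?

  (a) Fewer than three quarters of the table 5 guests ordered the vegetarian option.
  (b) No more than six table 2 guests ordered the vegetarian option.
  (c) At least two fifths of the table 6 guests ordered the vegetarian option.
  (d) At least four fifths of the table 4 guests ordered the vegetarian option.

3

(a) table 5: |A| = 7, |A ∩ B| = 5; needs |A ∩ B| / |A| < 3/4 — true.
(b) table 2: |A| = 7, |A ∩ B| = 7; needs |A ∩ B| ≤ 6 — false.
(c) table 6: |A| = 6, |A ∩ B| = 3; needs |A ∩ B| / |A| ≥ 2/5 — true.
(d) table 4: |A| = 9, |A ∩ B| = 8; needs |A ∩ B| / |A| ≥ 4/5 — true.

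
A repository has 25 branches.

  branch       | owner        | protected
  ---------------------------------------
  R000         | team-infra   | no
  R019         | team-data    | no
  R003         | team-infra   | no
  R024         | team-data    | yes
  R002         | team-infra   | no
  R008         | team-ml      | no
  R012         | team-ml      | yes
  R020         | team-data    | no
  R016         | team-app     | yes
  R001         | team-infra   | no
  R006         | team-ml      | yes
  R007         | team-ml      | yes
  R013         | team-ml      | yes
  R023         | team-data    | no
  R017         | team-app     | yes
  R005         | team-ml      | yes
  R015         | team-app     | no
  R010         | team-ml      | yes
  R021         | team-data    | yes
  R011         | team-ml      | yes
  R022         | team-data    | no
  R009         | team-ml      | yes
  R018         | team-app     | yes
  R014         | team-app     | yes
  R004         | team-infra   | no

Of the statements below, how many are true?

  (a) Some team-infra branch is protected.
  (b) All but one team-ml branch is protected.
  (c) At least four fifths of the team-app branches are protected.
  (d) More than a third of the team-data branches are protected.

2

(a) team-infra: |A| = 5, |A ∩ B| = 0; needs A ∩ B ≠ ∅ (|A ∩ B| ≥ 1) — false.
(b) team-ml: |A| = 9, |A ∩ B| = 8; needs |A ∖ B| = 1 — true.
(c) team-app: |A| = 5, |A ∩ B| = 4; needs |A ∩ B| / |A| ≥ 4/5 — true.
(d) team-data: |A| = 6, |A ∩ B| = 2; needs |A ∩ B| / |A| > 1/3 — false.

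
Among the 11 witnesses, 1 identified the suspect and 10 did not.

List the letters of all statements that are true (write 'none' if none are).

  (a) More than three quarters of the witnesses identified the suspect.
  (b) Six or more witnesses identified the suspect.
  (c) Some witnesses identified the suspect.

|A| = 11, |A ∩ B| = 1, |A ∖ B| = 10.
(a) |A ∩ B| / |A| > 3/4: fails.
(b) |A ∩ B| ≥ 6: fails.
(c) A ∩ B ≠ ∅ (|A ∩ B| ≥ 1): holds.

(c)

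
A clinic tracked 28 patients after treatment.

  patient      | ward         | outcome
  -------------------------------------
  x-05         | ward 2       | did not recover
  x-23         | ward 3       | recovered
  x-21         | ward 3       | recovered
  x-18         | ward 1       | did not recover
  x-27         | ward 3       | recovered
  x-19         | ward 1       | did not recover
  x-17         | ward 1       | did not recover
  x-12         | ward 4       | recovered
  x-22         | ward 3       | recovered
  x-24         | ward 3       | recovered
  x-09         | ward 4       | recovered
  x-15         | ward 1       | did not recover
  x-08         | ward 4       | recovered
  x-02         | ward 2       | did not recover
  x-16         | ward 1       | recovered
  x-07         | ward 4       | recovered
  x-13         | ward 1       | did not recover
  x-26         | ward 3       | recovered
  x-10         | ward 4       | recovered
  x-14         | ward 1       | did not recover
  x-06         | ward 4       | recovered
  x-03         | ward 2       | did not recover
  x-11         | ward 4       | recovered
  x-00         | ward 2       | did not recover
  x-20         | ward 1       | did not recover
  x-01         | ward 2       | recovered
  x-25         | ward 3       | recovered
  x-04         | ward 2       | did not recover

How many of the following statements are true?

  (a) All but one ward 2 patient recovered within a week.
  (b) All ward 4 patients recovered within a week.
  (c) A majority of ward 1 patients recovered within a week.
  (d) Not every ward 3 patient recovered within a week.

1

(a) ward 2: |A| = 6, |A ∩ B| = 1; needs |A ∖ B| = 1 — false.
(b) ward 4: |A| = 7, |A ∩ B| = 7; needs A ⊆ B, i.e. every element of A is in B (|A ∖ B| = 0) — true.
(c) ward 1: |A| = 8, |A ∩ B| = 1; needs |A ∩ B| > |A ∖ B| — false.
(d) ward 3: |A| = 7, |A ∩ B| = 7; needs A ⊄ B (|A ∖ B| ≥ 1) — false.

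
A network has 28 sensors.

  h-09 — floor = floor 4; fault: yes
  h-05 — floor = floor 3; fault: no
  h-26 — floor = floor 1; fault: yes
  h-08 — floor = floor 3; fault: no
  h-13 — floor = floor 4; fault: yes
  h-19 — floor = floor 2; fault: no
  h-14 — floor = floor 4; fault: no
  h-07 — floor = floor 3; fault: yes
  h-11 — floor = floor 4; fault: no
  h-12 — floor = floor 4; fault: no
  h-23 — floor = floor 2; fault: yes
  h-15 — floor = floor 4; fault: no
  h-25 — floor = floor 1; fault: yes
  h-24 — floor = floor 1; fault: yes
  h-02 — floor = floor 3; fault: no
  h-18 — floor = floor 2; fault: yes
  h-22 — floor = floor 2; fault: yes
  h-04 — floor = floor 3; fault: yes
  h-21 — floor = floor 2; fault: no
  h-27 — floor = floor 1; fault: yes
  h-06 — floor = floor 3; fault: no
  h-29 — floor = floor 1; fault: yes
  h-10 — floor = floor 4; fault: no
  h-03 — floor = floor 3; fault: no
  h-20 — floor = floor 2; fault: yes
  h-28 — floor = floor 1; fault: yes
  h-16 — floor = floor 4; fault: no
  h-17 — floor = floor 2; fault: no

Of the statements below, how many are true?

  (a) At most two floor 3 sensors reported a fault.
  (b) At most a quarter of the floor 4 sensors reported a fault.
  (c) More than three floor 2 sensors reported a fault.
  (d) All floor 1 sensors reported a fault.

4

(a) floor 3: |A| = 7, |A ∩ B| = 2; needs |A ∩ B| ≤ 2 — true.
(b) floor 4: |A| = 8, |A ∩ B| = 2; needs |A ∩ B| / |A| ≤ 1/4 — true.
(c) floor 2: |A| = 7, |A ∩ B| = 4; needs |A ∩ B| > 3 — true.
(d) floor 1: |A| = 6, |A ∩ B| = 6; needs A ⊆ B, i.e. every element of A is in B (|A ∖ B| = 0) — true.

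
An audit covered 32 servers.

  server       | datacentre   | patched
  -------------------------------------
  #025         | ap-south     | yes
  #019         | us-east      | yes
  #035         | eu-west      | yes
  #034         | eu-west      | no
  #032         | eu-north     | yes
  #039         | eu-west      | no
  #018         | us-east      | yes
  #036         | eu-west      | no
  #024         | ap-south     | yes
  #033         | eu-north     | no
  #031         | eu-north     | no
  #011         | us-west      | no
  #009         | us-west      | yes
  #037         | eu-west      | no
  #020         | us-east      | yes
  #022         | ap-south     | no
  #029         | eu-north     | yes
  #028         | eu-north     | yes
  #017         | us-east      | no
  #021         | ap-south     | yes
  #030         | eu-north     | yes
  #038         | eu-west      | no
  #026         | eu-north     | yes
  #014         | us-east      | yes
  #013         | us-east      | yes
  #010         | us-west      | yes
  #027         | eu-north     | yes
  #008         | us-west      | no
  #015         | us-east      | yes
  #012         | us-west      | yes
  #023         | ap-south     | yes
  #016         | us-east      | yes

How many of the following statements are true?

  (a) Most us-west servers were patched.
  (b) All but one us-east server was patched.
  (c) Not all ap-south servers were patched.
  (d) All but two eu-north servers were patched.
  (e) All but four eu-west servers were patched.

(a) us-west: |A| = 5, |A ∩ B| = 3; needs |A ∩ B| > |A ∖ B| — true.
(b) us-east: |A| = 8, |A ∩ B| = 7; needs |A ∖ B| = 1 — true.
(c) ap-south: |A| = 5, |A ∩ B| = 4; needs A ⊄ B (|A ∖ B| ≥ 1) — true.
(d) eu-north: |A| = 8, |A ∩ B| = 6; needs |A ∖ B| = 2 — true.
(e) eu-west: |A| = 6, |A ∩ B| = 1; needs |A ∖ B| = 4 — false.

4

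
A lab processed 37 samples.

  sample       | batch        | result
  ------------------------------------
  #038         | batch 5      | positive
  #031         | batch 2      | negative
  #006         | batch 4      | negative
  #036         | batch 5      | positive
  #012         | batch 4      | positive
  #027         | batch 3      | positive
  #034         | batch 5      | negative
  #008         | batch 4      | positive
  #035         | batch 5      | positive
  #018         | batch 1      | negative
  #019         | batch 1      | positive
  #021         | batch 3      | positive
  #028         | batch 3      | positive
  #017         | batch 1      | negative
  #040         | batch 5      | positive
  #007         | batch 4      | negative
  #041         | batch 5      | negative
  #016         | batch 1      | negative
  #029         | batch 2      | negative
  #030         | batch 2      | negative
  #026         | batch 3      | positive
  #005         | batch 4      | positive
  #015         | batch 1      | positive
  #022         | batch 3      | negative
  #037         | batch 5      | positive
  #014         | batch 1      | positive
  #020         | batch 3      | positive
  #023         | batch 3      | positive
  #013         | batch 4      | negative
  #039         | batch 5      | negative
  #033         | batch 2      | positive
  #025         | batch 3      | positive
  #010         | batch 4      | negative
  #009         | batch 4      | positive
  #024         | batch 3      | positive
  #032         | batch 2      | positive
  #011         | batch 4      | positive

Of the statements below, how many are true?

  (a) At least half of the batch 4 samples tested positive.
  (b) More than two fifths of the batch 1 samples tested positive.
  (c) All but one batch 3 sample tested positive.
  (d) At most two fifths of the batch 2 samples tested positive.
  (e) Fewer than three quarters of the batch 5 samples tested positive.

(a) batch 4: |A| = 9, |A ∩ B| = 5; needs |A ∩ B| ≥ |A ∖ B| — true.
(b) batch 1: |A| = 6, |A ∩ B| = 3; needs |A ∩ B| / |A| > 2/5 — true.
(c) batch 3: |A| = 9, |A ∩ B| = 8; needs |A ∖ B| = 1 — true.
(d) batch 2: |A| = 5, |A ∩ B| = 2; needs |A ∩ B| / |A| ≤ 2/5 — true.
(e) batch 5: |A| = 8, |A ∩ B| = 5; needs |A ∩ B| / |A| < 3/4 — true.

5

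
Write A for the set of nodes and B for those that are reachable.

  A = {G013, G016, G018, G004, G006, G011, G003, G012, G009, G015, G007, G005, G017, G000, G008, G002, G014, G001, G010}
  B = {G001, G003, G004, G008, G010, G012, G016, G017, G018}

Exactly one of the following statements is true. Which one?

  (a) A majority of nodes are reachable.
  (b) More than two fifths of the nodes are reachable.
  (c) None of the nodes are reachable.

|A| = 19, |A ∩ B| = 9, |A ∖ B| = 10.
(a) requires |A ∩ B| > |A ∖ B|: false.
(b) requires |A ∩ B| / |A| > 2/5: true.
(c) requires A ∩ B = ∅ (|A ∩ B| = 0): false.

(b)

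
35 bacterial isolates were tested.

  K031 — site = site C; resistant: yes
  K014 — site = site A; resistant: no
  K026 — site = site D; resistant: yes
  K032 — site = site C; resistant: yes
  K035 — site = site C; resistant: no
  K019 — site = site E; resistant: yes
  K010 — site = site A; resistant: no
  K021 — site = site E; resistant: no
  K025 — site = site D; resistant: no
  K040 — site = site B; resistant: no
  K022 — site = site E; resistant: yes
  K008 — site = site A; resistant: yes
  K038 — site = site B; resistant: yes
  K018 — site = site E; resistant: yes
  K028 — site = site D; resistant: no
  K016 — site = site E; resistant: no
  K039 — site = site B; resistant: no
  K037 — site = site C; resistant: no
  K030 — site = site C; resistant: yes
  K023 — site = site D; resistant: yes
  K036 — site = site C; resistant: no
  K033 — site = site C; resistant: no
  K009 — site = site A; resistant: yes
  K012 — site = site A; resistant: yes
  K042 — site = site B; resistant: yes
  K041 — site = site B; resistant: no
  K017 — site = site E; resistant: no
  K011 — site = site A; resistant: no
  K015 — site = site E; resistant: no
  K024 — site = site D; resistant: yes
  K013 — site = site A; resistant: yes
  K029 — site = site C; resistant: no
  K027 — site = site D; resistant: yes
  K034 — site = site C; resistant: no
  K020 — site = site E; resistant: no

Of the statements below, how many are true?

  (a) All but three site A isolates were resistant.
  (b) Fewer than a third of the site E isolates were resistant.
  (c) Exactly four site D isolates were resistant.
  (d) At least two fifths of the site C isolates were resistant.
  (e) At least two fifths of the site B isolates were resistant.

3

(a) site A: |A| = 7, |A ∩ B| = 4; needs |A ∖ B| = 3 — true.
(b) site E: |A| = 8, |A ∩ B| = 3; needs |A ∩ B| / |A| < 1/3 — false.
(c) site D: |A| = 6, |A ∩ B| = 4; needs |A ∩ B| = 4 — true.
(d) site C: |A| = 9, |A ∩ B| = 3; needs |A ∩ B| / |A| ≥ 2/5 — false.
(e) site B: |A| = 5, |A ∩ B| = 2; needs |A ∩ B| / |A| ≥ 2/5 — true.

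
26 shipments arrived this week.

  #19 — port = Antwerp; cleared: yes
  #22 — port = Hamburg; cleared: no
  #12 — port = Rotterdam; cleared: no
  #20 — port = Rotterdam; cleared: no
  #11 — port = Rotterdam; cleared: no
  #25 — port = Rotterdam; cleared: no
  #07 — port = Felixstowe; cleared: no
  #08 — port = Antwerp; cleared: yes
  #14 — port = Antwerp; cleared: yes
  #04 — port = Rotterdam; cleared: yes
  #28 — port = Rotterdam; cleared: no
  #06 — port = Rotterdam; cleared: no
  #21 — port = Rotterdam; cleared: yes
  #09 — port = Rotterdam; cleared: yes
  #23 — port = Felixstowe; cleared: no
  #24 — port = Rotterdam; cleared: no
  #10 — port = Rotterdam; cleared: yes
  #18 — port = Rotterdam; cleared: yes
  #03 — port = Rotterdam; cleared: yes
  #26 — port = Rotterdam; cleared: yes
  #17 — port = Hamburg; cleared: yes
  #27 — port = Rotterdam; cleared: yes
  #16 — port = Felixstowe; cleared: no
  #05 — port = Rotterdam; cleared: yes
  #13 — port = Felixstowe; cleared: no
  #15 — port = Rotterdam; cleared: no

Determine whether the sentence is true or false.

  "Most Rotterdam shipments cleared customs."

The determiner here denotes the relation: |A ∩ B| > |A ∖ B|.
|A| = 17, |A ∩ B| = 9, |A ∖ B| = 8.
9 > 8, so the statement is true.

True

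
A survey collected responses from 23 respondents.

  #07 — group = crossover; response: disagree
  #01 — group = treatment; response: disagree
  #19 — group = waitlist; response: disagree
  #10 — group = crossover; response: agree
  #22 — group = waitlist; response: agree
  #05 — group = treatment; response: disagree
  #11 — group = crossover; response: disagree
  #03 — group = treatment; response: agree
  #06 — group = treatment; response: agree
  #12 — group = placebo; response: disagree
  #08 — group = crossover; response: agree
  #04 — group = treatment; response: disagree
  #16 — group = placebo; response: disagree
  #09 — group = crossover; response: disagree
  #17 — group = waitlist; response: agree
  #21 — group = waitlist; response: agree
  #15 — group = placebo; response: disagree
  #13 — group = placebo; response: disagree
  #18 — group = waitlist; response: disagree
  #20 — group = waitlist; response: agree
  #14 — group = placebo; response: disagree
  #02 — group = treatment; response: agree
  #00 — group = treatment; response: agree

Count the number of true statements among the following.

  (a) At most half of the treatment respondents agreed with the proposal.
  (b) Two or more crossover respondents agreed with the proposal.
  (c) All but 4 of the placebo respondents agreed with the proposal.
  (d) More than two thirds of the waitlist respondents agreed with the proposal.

(a) treatment: |A| = 7, |A ∩ B| = 4; needs |A ∩ B| ≤ |A ∖ B| — false.
(b) crossover: |A| = 5, |A ∩ B| = 2; needs |A ∩ B| ≥ 2 — true.
(c) placebo: |A| = 5, |A ∩ B| = 0; needs |A ∖ B| = 4 — false.
(d) waitlist: |A| = 6, |A ∩ B| = 4; needs |A ∩ B| / |A| > 2/3 — false.

1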